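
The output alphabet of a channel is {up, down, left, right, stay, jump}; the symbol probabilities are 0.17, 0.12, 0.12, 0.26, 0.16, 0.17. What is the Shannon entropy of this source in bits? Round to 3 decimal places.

2.532 bits

H = −Σ pᵢ log₂ pᵢ.
−0.17·log₂(0.17) = 0.4346
−0.12·log₂(0.12) = 0.3671
−0.12·log₂(0.12) = 0.3671
−0.26·log₂(0.26) = 0.5053
−0.16·log₂(0.16) = 0.4230
−0.17·log₂(0.17) = 0.4346
Sum ≈ 2.5316 → 2.532 bits.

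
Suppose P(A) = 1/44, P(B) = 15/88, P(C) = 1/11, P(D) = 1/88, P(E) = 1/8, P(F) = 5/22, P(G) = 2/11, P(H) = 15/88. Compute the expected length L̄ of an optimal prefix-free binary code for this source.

2.75 bits/symbol

Repeatedly combine the two least-probable nodes; the expected code length is the sum of the merged weights.
merge 1/88 + 1/44 → 3/88
merge 3/88 + 1/11 → 1/8
merge 1/8 + 1/8 → 1/4
merge 15/88 + 15/88 → 15/44
merge 2/11 + 5/22 → 9/22
merge 1/4 + 15/44 → 13/22
merge 9/22 + 13/22 → 1
L = 3/88 + 1/8 + 1/4 + 15/44 + 9/22 + 13/22 + 1 = 11/4 = 2.75 bits/symbol.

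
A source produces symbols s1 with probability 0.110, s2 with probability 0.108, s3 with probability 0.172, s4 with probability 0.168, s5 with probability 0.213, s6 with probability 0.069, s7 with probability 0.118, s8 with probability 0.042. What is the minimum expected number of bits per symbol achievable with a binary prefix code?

Repeatedly combine the two least-probable nodes; the expected code length is the sum of the merged weights.
merge 21/500 + 69/1000 → 111/1000
merge 27/250 + 11/100 → 109/500
merge 111/1000 + 59/500 → 229/1000
merge 21/125 + 43/250 → 17/50
merge 213/1000 + 109/500 → 431/1000
merge 229/1000 + 17/50 → 569/1000
merge 431/1000 + 569/1000 → 1
L = 111/1000 + 109/500 + 229/1000 + 17/50 + 431/1000 + 569/1000 + 1 = 1449/500 = 2.898 bits/symbol.

2.898 bits/symbol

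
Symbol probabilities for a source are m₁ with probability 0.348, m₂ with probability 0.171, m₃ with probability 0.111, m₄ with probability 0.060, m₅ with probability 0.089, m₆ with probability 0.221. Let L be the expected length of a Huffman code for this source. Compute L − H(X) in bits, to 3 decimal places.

0.056 bits

Entropy H = −Σ p log₂ p ≈ 2.3531 bits.
Huffman merges: 3/50+89/1000→149/1000; 111/1000+149/1000→13/50; 171/1000+221/1000→49/125; 13/50+87/250→76/125; 49/125+76/125→1. L = 2409/1000 ≈ 2.4090.
L − H = 2.4090 − 2.3531 = 0.056 bits.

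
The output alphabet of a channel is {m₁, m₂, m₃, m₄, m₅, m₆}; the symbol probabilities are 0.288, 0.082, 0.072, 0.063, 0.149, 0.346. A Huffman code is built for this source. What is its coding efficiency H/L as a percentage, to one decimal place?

Entropy H = −Σ p log₂ p ≈ 2.2767 bits.
Huffman merges: 63/1000+9/125→27/200; 41/500+27/200→217/1000; 149/1000+217/1000→183/500; 36/125+173/500→317/500; 183/500+317/500→1. L = 294/125 ≈ 2.3520.
Efficiency = H/L = 2.2767/2.3520 = 96.8%.

96.8%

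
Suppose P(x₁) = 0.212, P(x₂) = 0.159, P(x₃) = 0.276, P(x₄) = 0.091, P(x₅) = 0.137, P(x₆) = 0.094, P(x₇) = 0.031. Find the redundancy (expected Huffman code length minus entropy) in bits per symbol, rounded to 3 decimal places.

0.042 bits

Entropy H = −Σ p log₂ p ≈ 2.5924 bits.
Huffman merges: 31/1000+91/1000→61/500; 47/500+61/500→27/125; 137/1000+159/1000→37/125; 53/250+27/125→107/250; 69/250+37/125→143/250; 107/250+143/250→1. L = 1317/500 ≈ 2.6340.
L − H = 2.6340 − 2.5924 = 0.042 bits.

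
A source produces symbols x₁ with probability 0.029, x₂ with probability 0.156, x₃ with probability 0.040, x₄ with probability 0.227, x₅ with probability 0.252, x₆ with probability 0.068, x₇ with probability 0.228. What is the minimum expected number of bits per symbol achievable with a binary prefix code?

2.499 bits/symbol

Repeatedly combine the two least-probable nodes; the expected code length is the sum of the merged weights.
merge 29/1000 + 1/25 → 69/1000
merge 17/250 + 69/1000 → 137/1000
merge 137/1000 + 39/250 → 293/1000
merge 227/1000 + 57/250 → 91/200
merge 63/250 + 293/1000 → 109/200
merge 91/200 + 109/200 → 1
L = 69/1000 + 137/1000 + 293/1000 + 91/200 + 109/200 + 1 = 2499/1000 = 2.499 bits/symbol.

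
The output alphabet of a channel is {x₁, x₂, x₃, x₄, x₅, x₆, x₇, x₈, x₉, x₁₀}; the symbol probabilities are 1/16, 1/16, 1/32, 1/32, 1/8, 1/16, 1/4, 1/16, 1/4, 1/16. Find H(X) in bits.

Each probability is a power of 1/2, so log₂(1/p) is an integer.
H = Σ p·log₂(1/p) = 1/16·4 + 1/16·4 + 1/32·5 + 1/32·5 + 1/8·3 + 1/16·4 + 1/4·2 + 1/16·4 + 1/4·2 + 1/16·4 = 2.9375 bits.

2.9375 bits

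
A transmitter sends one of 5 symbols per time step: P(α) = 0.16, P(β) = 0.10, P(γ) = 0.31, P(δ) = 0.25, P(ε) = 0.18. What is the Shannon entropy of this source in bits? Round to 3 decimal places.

H = −Σ pᵢ log₂ pᵢ.
−0.16·log₂(0.16) = 0.4230
−0.10·log₂(0.10) = 0.3322
−0.31·log₂(0.31) = 0.5238
−0.25·log₂(0.25) = 0.5000
−0.18·log₂(0.18) = 0.4453
Sum ≈ 2.2243 → 2.224 bits.

2.224 bits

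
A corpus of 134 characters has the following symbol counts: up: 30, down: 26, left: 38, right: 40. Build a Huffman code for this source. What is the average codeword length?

2 bits/symbol

Probabilities are the counts divided by 134.
Repeatedly combine the two least-probable nodes; the expected code length is the sum of the merged weights.
merge 13/67 + 15/67 → 28/67
merge 19/67 + 20/67 → 39/67
merge 28/67 + 39/67 → 1
L = 28/67 + 39/67 + 1 = 2 bits/symbol.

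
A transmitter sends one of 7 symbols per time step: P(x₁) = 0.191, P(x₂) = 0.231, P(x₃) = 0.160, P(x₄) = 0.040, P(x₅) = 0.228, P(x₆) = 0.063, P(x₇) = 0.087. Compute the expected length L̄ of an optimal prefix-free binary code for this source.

Repeatedly combine the two least-probable nodes; the expected code length is the sum of the merged weights.
merge 1/25 + 63/1000 → 103/1000
merge 87/1000 + 103/1000 → 19/100
merge 4/25 + 19/100 → 7/20
merge 191/1000 + 57/250 → 419/1000
merge 231/1000 + 7/20 → 581/1000
merge 419/1000 + 581/1000 → 1
L = 103/1000 + 19/100 + 7/20 + 419/1000 + 581/1000 + 1 = 2643/1000 = 2.643 bits/symbol.

2.643 bits/symbol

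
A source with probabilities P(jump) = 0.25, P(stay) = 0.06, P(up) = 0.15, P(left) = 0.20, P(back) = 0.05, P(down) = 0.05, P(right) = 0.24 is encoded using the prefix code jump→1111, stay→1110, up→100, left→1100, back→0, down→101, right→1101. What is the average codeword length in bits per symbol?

L̄ = Σ pᵢ·ℓᵢ = 0.25·4 + 0.06·4 + 0.15·3 + 0.20·4 + 0.05·1 + 0.05·3 + 0.24·4 = 3.65 bits/symbol.

3.65 bits/symbol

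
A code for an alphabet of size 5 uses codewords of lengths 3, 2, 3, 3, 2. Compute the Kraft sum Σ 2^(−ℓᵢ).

With common denominator 2^3 = 8: Σ 2^(−ℓᵢ) = 1/8 + 2/8 + 1/8 + 1/8 + 2/8 = 7/8 = 0.875.

0.875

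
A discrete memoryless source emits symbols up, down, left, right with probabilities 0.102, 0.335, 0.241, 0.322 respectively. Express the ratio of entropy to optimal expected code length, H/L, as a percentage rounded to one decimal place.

94.3%

Entropy H = −Σ p log₂ p ≈ 1.8856 bits.
Huffman merges: 51/500+241/1000→343/1000; 161/500+67/200→657/1000; 343/1000+657/1000→1. L = 2 ≈ 2.0000.
Efficiency = H/L = 1.8856/2.0000 = 94.3%.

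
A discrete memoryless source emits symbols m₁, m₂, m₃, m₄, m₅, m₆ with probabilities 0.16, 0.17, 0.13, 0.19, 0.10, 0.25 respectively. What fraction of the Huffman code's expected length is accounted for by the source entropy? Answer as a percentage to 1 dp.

98.7%

Entropy H = −Σ p log₂ p ≈ 2.5277 bits.
Huffman merges: 1/10+13/100→23/100; 4/25+17/100→33/100; 19/100+23/100→21/50; 1/4+33/100→29/50; 21/50+29/50→1. L = 64/25 ≈ 2.5600.
Efficiency = H/L = 2.5277/2.5600 = 98.7%.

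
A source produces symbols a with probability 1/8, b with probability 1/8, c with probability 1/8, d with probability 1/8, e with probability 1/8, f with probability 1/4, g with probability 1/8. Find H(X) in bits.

Each probability is a power of 1/2, so log₂(1/p) is an integer.
H = Σ p·log₂(1/p) = 1/8·3 + 1/8·3 + 1/8·3 + 1/8·3 + 1/8·3 + 1/4·2 + 1/8·3 = 2.75 bits.

2.75 bits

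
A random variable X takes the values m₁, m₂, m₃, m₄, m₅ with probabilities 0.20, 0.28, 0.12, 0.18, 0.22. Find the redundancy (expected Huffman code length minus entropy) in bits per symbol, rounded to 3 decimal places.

Entropy H = −Σ p log₂ p ≈ 2.2716 bits.
Huffman merges: 3/25+9/50→3/10; 1/5+11/50→21/50; 7/25+3/10→29/50; 21/50+29/50→1. L = 23/10 ≈ 2.3000.
L − H = 2.3000 − 2.2716 = 0.028 bits.

0.028 bits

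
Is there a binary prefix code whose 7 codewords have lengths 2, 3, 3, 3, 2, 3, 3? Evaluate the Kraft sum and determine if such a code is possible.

1.125; no

With common denominator 2^3 = 8: Σ 2^(−ℓᵢ) = 2/8 + 1/8 + 1/8 + 1/8 + 2/8 + 1/8 + 1/8 = 9/8 = 1.125.
Kraft's inequality requires Σ ≤ 1; here Σ = 1.125 > 1, so no such prefix code exists.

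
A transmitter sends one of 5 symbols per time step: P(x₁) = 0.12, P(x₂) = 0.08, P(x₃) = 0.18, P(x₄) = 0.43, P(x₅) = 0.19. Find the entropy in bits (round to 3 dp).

H = −Σ pᵢ log₂ pᵢ.
−0.12·log₂(0.12) = 0.3671
−0.08·log₂(0.08) = 0.2915
−0.18·log₂(0.18) = 0.4453
−0.43·log₂(0.43) = 0.5236
−0.19·log₂(0.19) = 0.4552
Sum ≈ 2.0827 → 2.083 bits.

2.083 bits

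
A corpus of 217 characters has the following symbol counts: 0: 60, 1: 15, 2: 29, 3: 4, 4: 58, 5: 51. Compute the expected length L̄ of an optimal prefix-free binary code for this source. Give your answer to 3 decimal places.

Probabilities are the counts divided by 217.
Repeatedly combine the two least-probable nodes; the expected code length is the sum of the merged weights.
merge 4/217 + 15/217 → 19/217
merge 19/217 + 29/217 → 48/217
merge 48/217 + 51/217 → 99/217
merge 58/217 + 60/217 → 118/217
merge 99/217 + 118/217 → 1
L = 19/217 + 48/217 + 99/217 + 118/217 + 1 = 501/217 ≈ 2.309 bits/symbol.

2.309 bits/symbol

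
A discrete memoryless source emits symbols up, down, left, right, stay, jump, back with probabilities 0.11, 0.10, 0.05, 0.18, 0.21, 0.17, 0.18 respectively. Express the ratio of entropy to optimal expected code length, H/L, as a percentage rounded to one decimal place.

Entropy H = −Σ p log₂ p ≈ 2.6966 bits.
Huffman merges: 1/20+1/10→3/20; 11/100+3/20→13/50; 17/100+9/50→7/20; 9/50+21/100→39/100; 13/50+7/20→61/100; 39/100+61/100→1. L = 69/25 ≈ 2.7600.
Efficiency = H/L = 2.6966/2.7600 = 97.7%.

97.7%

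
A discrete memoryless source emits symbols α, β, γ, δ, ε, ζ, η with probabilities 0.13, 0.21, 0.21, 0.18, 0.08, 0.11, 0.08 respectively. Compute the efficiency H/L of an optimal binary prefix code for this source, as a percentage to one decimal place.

Entropy H = −Σ p log₂ p ≈ 2.7069 bits.
Huffman merges: 2/25+2/25→4/25; 11/100+13/100→6/25; 4/25+9/50→17/50; 21/100+21/100→21/50; 6/25+17/50→29/50; 21/50+29/50→1. L = 137/50 ≈ 2.7400.
Efficiency = H/L = 2.7069/2.7400 = 98.8%.

98.8%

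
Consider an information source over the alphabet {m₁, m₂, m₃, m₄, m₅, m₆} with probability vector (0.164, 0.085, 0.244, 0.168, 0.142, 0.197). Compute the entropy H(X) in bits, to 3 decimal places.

H = −Σ pᵢ log₂ pᵢ.
−0.164·log₂(0.164) = 0.4278
−0.085·log₂(0.085) = 0.3023
−0.244·log₂(0.244) = 0.4966
−0.168·log₂(0.168) = 0.4323
−0.142·log₂(0.142) = 0.3999
−0.197·log₂(0.197) = 0.4617
Sum ≈ 2.5205 → 2.521 bits.

2.521 bits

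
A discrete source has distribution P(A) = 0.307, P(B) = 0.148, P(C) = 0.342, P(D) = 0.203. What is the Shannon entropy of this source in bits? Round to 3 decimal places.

1.927 bits

H = −Σ pᵢ log₂ pᵢ.
−0.307·log₂(0.307) = 0.5230
−0.148·log₂(0.148) = 0.4079
−0.342·log₂(0.342) = 0.5294
−0.203·log₂(0.203) = 0.4670
Sum ≈ 1.9274 → 1.927 bits.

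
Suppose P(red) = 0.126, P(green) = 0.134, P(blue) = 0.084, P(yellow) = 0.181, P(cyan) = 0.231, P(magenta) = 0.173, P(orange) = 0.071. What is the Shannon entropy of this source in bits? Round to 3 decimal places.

2.709 bits

H = −Σ pᵢ log₂ pᵢ.
−0.126·log₂(0.126) = 0.3766
−0.134·log₂(0.134) = 0.3886
−0.084·log₂(0.084) = 0.3002
−0.181·log₂(0.181) = 0.4463
−0.231·log₂(0.231) = 0.4883
−0.173·log₂(0.173) = 0.4379
−0.071·log₂(0.071) = 0.2709
Sum ≈ 2.7088 → 2.709 bits.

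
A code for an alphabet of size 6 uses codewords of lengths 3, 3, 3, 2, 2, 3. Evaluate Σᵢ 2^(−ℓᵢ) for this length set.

With common denominator 2^3 = 8: Σ 2^(−ℓᵢ) = 1/8 + 1/8 + 1/8 + 2/8 + 2/8 + 1/8 = 8/8 = 1.

1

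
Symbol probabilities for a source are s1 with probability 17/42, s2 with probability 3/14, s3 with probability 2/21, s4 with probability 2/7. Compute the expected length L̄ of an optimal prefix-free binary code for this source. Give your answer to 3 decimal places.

Repeatedly combine the two least-probable nodes; the expected code length is the sum of the merged weights.
merge 2/21 + 3/14 → 13/42
merge 2/7 + 13/42 → 25/42
merge 17/42 + 25/42 → 1
L = 13/42 + 25/42 + 1 = 40/21 ≈ 1.905 bits/symbol.

1.905 bits/symbol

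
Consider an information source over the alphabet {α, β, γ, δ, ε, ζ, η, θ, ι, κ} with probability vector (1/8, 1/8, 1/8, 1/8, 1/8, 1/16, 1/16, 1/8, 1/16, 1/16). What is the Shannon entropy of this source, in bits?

3.25 bits

Each probability is a power of 1/2, so log₂(1/p) is an integer.
H = Σ p·log₂(1/p) = 1/8·3 + 1/8·3 + 1/8·3 + 1/8·3 + 1/8·3 + 1/16·4 + 1/16·4 + 1/8·3 + 1/16·4 + 1/16·4 = 3.25 bits.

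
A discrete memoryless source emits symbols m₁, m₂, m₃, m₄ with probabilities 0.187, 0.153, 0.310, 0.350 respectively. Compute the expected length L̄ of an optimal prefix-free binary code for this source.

Repeatedly combine the two least-probable nodes; the expected code length is the sum of the merged weights.
merge 153/1000 + 187/1000 → 17/50
merge 31/100 + 17/50 → 13/20
merge 7/20 + 13/20 → 1
L = 17/50 + 13/20 + 1 = 199/100 = 1.99 bits/symbol.

1.99 bits/symbol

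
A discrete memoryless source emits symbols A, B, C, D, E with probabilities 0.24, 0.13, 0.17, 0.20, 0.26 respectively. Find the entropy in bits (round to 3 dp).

H = −Σ pᵢ log₂ pᵢ.
−0.24·log₂(0.24) = 0.4941
−0.13·log₂(0.13) = 0.3826
−0.17·log₂(0.17) = 0.4346
−0.20·log₂(0.20) = 0.4644
−0.26·log₂(0.26) = 0.5053
Sum ≈ 2.2810 → 2.281 bits.

2.281 bits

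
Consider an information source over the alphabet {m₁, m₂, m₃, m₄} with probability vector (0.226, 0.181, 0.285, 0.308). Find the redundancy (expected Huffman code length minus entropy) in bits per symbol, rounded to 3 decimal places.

0.029 bits

Entropy H = −Σ p log₂ p ≈ 1.9707 bits.
Huffman merges: 181/1000+113/500→407/1000; 57/200+77/250→593/1000; 407/1000+593/1000→1. L = 2 ≈ 2.0000.
L − H = 2.0000 − 1.9707 = 0.029 bits.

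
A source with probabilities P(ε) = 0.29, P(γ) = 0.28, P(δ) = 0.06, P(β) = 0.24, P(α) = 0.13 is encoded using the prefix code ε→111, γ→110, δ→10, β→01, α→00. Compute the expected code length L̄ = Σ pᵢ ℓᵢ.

2.57 bits/symbol

L̄ = Σ pᵢ·ℓᵢ = 0.29·3 + 0.28·3 + 0.06·2 + 0.24·2 + 0.13·2 = 2.57 bits/symbol.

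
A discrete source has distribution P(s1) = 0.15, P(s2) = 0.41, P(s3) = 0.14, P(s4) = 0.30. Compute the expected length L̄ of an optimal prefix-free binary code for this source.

Repeatedly combine the two least-probable nodes; the expected code length is the sum of the merged weights.
merge 7/50 + 3/20 → 29/100
merge 29/100 + 3/10 → 59/100
merge 41/100 + 59/100 → 1
L = 29/100 + 59/100 + 1 = 47/25 = 1.88 bits/symbol.

1.88 bits/symbol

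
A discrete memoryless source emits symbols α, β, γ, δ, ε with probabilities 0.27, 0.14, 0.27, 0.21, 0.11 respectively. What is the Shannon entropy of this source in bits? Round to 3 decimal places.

2.240 bits

H = −Σ pᵢ log₂ pᵢ.
−0.27·log₂(0.27) = 0.5100
−0.14·log₂(0.14) = 0.3971
−0.27·log₂(0.27) = 0.5100
−0.21·log₂(0.21) = 0.4728
−0.11·log₂(0.11) = 0.3503
Sum ≈ 2.2403 → 2.240 bits.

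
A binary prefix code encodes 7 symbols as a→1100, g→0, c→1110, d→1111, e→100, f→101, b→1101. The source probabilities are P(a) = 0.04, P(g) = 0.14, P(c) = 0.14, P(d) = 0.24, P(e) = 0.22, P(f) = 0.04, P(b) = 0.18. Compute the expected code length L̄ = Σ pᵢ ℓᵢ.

3.32 bits/symbol

L̄ = Σ pᵢ·ℓᵢ = 0.04·4 + 0.14·1 + 0.14·4 + 0.24·4 + 0.22·3 + 0.04·3 + 0.18·4 = 3.32 bits/symbol.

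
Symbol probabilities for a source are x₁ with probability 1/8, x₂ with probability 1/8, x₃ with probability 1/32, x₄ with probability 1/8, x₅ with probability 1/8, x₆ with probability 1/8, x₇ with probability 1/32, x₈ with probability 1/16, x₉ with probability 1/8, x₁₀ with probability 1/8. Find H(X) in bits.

3.1875 bits

Each probability is a power of 1/2, so log₂(1/p) is an integer.
H = Σ p·log₂(1/p) = 1/8·3 + 1/8·3 + 1/32·5 + 1/8·3 + 1/8·3 + 1/8·3 + 1/32·5 + 1/16·4 + 1/8·3 + 1/8·3 = 3.1875 bits.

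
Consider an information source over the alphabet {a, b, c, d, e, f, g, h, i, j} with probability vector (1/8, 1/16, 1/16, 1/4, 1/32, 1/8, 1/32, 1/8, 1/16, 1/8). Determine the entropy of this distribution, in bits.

Each probability is a power of 1/2, so log₂(1/p) is an integer.
H = Σ p·log₂(1/p) = 1/8·3 + 1/16·4 + 1/16·4 + 1/4·2 + 1/32·5 + 1/8·3 + 1/32·5 + 1/8·3 + 1/16·4 + 1/8·3 = 3.0625 bits.

3.0625 bits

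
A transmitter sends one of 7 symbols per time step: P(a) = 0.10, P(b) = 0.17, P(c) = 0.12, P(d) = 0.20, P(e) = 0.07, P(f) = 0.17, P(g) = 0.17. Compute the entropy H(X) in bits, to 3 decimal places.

2.736 bits

H = −Σ pᵢ log₂ pᵢ.
−0.10·log₂(0.10) = 0.3322
−0.17·log₂(0.17) = 0.4346
−0.12·log₂(0.12) = 0.3671
−0.20·log₂(0.20) = 0.4644
−0.07·log₂(0.07) = 0.2686
−0.17·log₂(0.17) = 0.4346
−0.17·log₂(0.17) = 0.4346
Sum ≈ 2.7360 → 2.736 bits.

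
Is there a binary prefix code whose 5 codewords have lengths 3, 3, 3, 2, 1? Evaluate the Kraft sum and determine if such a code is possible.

With common denominator 2^3 = 8: Σ 2^(−ℓᵢ) = 1/8 + 1/8 + 1/8 + 2/8 + 4/8 = 9/8 = 1.125.
Kraft's inequality requires Σ ≤ 1; here Σ = 1.125 > 1, so no such prefix code exists.

1.125; no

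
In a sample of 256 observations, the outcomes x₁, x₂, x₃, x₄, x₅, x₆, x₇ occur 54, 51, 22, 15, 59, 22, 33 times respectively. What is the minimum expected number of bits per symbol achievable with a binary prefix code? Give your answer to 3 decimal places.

Probabilities are the counts divided by 256.
Repeatedly combine the two least-probable nodes; the expected code length is the sum of the merged weights.
merge 15/256 + 11/128 → 37/256
merge 11/128 + 33/256 → 55/256
merge 37/256 + 51/256 → 11/32
merge 27/128 + 55/256 → 109/256
merge 59/256 + 11/32 → 147/256
merge 109/256 + 147/256 → 1
L = 37/256 + 55/256 + 11/32 + 109/256 + 147/256 + 1 = 173/64 ≈ 2.703 bits/symbol.

2.703 bits/symbol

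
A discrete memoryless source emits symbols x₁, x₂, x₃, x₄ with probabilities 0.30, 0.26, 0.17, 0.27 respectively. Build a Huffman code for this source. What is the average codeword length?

Repeatedly combine the two least-probable nodes; the expected code length is the sum of the merged weights.
merge 17/100 + 13/50 → 43/100
merge 27/100 + 3/10 → 57/100
merge 43/100 + 57/100 → 1
L = 43/100 + 57/100 + 1 = 2 bits/symbol.

2 bits/symbol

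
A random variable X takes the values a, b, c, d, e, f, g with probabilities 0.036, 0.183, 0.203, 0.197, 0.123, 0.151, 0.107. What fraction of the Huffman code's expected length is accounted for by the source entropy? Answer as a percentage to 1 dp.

Entropy H = −Σ p log₂ p ≈ 2.6784 bits.
Huffman merges: 9/250+107/1000→143/1000; 123/1000+143/1000→133/500; 151/1000+183/1000→167/500; 197/1000+203/1000→2/5; 133/500+167/500→3/5; 2/5+3/5→1. L = 2743/1000 ≈ 2.7430.
Efficiency = H/L = 2.6784/2.7430 = 97.6%.

97.6%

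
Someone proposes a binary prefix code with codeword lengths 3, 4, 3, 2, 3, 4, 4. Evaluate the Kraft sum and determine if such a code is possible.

With common denominator 2^4 = 16: Σ 2^(−ℓᵢ) = 2/16 + 1/16 + 2/16 + 4/16 + 2/16 + 1/16 + 1/16 = 13/16 = 0.8125.
Kraft's inequality requires Σ ≤ 1; here Σ = 0.8125 ≤ 1, so such a prefix code exists.

0.8125; yes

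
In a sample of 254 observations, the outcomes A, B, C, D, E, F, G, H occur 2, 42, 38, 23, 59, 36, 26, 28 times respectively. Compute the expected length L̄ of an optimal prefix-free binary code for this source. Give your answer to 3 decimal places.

2.866 bits/symbol

Probabilities are the counts divided by 254.
Repeatedly combine the two least-probable nodes; the expected code length is the sum of the merged weights.
merge 1/127 + 23/254 → 25/254
merge 25/254 + 13/127 → 51/254
merge 14/127 + 18/127 → 32/127
merge 19/127 + 21/127 → 40/127
merge 51/254 + 59/254 → 55/127
merge 32/127 + 40/127 → 72/127
merge 55/127 + 72/127 → 1
L = 25/254 + 51/254 + 32/127 + 40/127 + 55/127 + 72/127 + 1 = 364/127 ≈ 2.866 bits/symbol.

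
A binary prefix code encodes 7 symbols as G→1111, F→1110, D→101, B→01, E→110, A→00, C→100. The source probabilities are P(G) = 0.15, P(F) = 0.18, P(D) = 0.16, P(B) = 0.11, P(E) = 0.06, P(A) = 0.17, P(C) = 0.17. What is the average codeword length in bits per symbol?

3.05 bits/symbol

L̄ = Σ pᵢ·ℓᵢ = 0.15·4 + 0.18·4 + 0.16·3 + 0.11·2 + 0.06·3 + 0.17·2 + 0.17·3 = 3.05 bits/symbol.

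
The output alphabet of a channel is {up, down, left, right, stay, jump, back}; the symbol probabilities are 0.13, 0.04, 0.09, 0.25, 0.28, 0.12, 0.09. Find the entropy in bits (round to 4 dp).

2.5750 bits

H = −Σ pᵢ log₂ pᵢ.
−0.13·log₂(0.13) = 0.3826
−0.04·log₂(0.04) = 0.1858
−0.09·log₂(0.09) = 0.3127
−0.25·log₂(0.25) = 0.5000
−0.28·log₂(0.28) = 0.5142
−0.12·log₂(0.12) = 0.3671
−0.09·log₂(0.09) = 0.3127
Sum ≈ 2.5750 → 2.5750 bits.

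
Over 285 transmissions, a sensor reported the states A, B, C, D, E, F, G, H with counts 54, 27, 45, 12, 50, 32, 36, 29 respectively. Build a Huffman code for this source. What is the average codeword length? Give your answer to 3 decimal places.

Probabilities are the counts divided by 285.
Repeatedly combine the two least-probable nodes; the expected code length is the sum of the merged weights.
merge 4/95 + 9/95 → 13/95
merge 29/285 + 32/285 → 61/285
merge 12/95 + 13/95 → 5/19
merge 3/19 + 10/57 → 1/3
merge 18/95 + 61/285 → 23/57
merge 5/19 + 1/3 → 34/57
merge 23/57 + 34/57 → 1
L = 13/95 + 61/285 + 5/19 + 1/3 + 23/57 + 34/57 + 1 = 56/19 ≈ 2.947 bits/symbol.

2.947 bits/symbol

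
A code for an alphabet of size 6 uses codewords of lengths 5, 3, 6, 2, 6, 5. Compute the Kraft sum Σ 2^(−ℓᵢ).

0.46875

With common denominator 2^6 = 64: Σ 2^(−ℓᵢ) = 2/64 + 8/64 + 1/64 + 16/64 + 1/64 + 2/64 = 30/64 = 0.46875.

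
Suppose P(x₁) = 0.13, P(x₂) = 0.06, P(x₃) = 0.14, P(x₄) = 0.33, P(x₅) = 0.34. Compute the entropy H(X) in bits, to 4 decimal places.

H = −Σ pᵢ log₂ pᵢ.
−0.13·log₂(0.13) = 0.3826
−0.06·log₂(0.06) = 0.2435
−0.14·log₂(0.14) = 0.3971
−0.33·log₂(0.33) = 0.5278
−0.34·log₂(0.34) = 0.5292
Sum ≈ 2.0803 → 2.0803 bits.

2.0803 bits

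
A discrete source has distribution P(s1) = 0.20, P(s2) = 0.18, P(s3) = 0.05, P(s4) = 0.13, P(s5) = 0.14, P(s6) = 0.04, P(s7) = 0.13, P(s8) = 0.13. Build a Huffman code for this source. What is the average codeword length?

Repeatedly combine the two least-probable nodes; the expected code length is the sum of the merged weights.
merge 1/25 + 1/20 → 9/100
merge 9/100 + 13/100 → 11/50
merge 13/100 + 13/100 → 13/50
merge 7/50 + 9/50 → 8/25
merge 1/5 + 11/50 → 21/50
merge 13/50 + 8/25 → 29/50
merge 21/50 + 29/50 → 1
L = 9/100 + 11/50 + 13/50 + 8/25 + 21/50 + 29/50 + 1 = 289/100 = 2.89 bits/symbol.

2.89 bits/symbol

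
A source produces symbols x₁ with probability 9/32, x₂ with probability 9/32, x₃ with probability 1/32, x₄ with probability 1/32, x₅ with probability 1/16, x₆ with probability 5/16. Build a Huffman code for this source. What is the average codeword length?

Repeatedly combine the two least-probable nodes; the expected code length is the sum of the merged weights.
merge 1/32 + 1/32 → 1/16
merge 1/16 + 1/16 → 1/8
merge 1/8 + 9/32 → 13/32
merge 9/32 + 5/16 → 19/32
merge 13/32 + 19/32 → 1
L = 1/16 + 1/8 + 13/32 + 19/32 + 1 = 35/16 = 2.1875 bits/symbol.

2.1875 bits/symbol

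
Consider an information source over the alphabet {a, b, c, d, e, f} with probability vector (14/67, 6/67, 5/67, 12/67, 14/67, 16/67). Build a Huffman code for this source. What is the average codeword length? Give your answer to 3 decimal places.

2.507 bits/symbol

Repeatedly combine the two least-probable nodes; the expected code length is the sum of the merged weights.
merge 5/67 + 6/67 → 11/67
merge 11/67 + 12/67 → 23/67
merge 14/67 + 14/67 → 28/67
merge 16/67 + 23/67 → 39/67
merge 28/67 + 39/67 → 1
L = 11/67 + 23/67 + 28/67 + 39/67 + 1 = 168/67 ≈ 2.507 bits/symbol.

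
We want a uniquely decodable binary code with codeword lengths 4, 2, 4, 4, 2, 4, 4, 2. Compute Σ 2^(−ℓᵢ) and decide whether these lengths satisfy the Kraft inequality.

1.0625; no

With common denominator 2^4 = 16: Σ 2^(−ℓᵢ) = 1/16 + 4/16 + 1/16 + 1/16 + 4/16 + 1/16 + 1/16 + 4/16 = 17/16 = 1.0625.
Kraft's inequality requires Σ ≤ 1; here Σ = 1.0625 > 1, so no such prefix code exists.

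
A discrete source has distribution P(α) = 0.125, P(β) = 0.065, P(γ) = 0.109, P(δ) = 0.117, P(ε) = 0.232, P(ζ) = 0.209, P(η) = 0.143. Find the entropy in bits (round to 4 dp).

H = −Σ pᵢ log₂ pᵢ.
−0.125·log₂(0.125) = 0.3750
−0.065·log₂(0.065) = 0.2563
−0.109·log₂(0.109) = 0.3485
−0.117·log₂(0.117) = 0.3622
−0.232·log₂(0.232) = 0.4890
−0.209·log₂(0.209) = 0.4720
−0.143·log₂(0.143) = 0.4012
Sum ≈ 2.7043 → 2.7043 bits.

2.7043 bits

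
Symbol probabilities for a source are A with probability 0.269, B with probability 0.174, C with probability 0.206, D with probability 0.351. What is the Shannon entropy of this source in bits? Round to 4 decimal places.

1.9482 bits

H = −Σ pᵢ log₂ pᵢ.
−0.269·log₂(0.269) = 0.5096
−0.174·log₂(0.174) = 0.4390
−0.206·log₂(0.206) = 0.4695
−0.351·log₂(0.351) = 0.5302
Sum ≈ 1.9482 → 1.9482 bits.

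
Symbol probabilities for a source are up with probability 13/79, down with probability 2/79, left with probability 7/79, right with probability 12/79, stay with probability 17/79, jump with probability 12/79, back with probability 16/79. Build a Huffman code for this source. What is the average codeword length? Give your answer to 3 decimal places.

Repeatedly combine the two least-probable nodes; the expected code length is the sum of the merged weights.
merge 2/79 + 7/79 → 9/79
merge 9/79 + 12/79 → 21/79
merge 12/79 + 13/79 → 25/79
merge 16/79 + 17/79 → 33/79
merge 21/79 + 25/79 → 46/79
merge 33/79 + 46/79 → 1
L = 9/79 + 21/79 + 25/79 + 33/79 + 46/79 + 1 = 213/79 ≈ 2.696 bits/symbol.

2.696 bits/symbol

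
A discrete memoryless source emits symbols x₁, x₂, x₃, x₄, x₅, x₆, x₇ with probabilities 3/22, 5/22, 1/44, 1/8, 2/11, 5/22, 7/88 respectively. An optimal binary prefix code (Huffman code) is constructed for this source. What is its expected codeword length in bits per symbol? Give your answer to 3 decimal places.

2.648 bits/symbol

Repeatedly combine the two least-probable nodes; the expected code length is the sum of the merged weights.
merge 1/44 + 7/88 → 9/88
merge 9/88 + 1/8 → 5/22
merge 3/22 + 2/11 → 7/22
merge 5/22 + 5/22 → 5/11
merge 5/22 + 7/22 → 6/11
merge 5/11 + 6/11 → 1
L = 9/88 + 5/22 + 7/22 + 5/11 + 6/11 + 1 = 233/88 ≈ 2.648 bits/symbol.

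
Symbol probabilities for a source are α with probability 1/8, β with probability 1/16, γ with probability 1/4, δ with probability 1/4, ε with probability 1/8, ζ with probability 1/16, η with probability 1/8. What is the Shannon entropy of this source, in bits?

Each probability is a power of 1/2, so log₂(1/p) is an integer.
H = Σ p·log₂(1/p) = 1/8·3 + 1/16·4 + 1/4·2 + 1/4·2 + 1/8·3 + 1/16·4 + 1/8·3 = 2.625 bits.

2.625 bits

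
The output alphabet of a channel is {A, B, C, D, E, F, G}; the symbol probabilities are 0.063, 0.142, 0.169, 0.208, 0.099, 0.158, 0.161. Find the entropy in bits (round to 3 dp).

2.731 bits

H = −Σ pᵢ log₂ pᵢ.
−0.063·log₂(0.063) = 0.2513
−0.142·log₂(0.142) = 0.3999
−0.169·log₂(0.169) = 0.4335
−0.208·log₂(0.208) = 0.4712
−0.099·log₂(0.099) = 0.3303
−0.158·log₂(0.158) = 0.4206
−0.161·log₂(0.161) = 0.4242
Sum ≈ 2.7309 → 2.731 bits.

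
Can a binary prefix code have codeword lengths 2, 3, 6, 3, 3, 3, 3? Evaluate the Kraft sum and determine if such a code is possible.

0.890625; yes

With common denominator 2^6 = 64: Σ 2^(−ℓᵢ) = 16/64 + 8/64 + 1/64 + 8/64 + 8/64 + 8/64 + 8/64 = 57/64 = 0.890625.
Kraft's inequality requires Σ ≤ 1; here Σ = 0.890625 ≤ 1, so such a prefix code exists.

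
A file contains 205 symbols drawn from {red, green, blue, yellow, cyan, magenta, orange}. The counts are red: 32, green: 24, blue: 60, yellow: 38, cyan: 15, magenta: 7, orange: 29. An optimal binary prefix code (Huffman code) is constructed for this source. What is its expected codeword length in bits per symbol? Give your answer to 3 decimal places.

2.629 bits/symbol

Probabilities are the counts divided by 205.
Repeatedly combine the two least-probable nodes; the expected code length is the sum of the merged weights.
merge 7/205 + 3/41 → 22/205
merge 22/205 + 24/205 → 46/205
merge 29/205 + 32/205 → 61/205
merge 38/205 + 46/205 → 84/205
merge 12/41 + 61/205 → 121/205
merge 84/205 + 121/205 → 1
L = 22/205 + 46/205 + 61/205 + 84/205 + 121/205 + 1 = 539/205 ≈ 2.629 bits/symbol.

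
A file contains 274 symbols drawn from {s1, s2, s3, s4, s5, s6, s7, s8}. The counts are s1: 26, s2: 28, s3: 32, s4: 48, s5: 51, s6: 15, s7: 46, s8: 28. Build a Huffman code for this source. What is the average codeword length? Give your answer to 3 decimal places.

Probabilities are the counts divided by 274.
Repeatedly combine the two least-probable nodes; the expected code length is the sum of the merged weights.
merge 15/274 + 13/137 → 41/274
merge 14/137 + 14/137 → 28/137
merge 16/137 + 41/274 → 73/274
merge 23/137 + 24/137 → 47/137
merge 51/274 + 28/137 → 107/274
merge 73/274 + 47/137 → 167/274
merge 107/274 + 167/274 → 1
L = 41/274 + 28/137 + 73/274 + 47/137 + 107/274 + 167/274 + 1 = 406/137 ≈ 2.964 bits/symbol.

2.964 bits/symbol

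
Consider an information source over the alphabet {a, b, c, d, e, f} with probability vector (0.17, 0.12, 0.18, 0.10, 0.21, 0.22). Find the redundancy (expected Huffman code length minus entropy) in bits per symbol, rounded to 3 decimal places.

Entropy H = −Σ p log₂ p ≈ 2.5326 bits.
Huffman merges: 1/10+3/25→11/50; 17/100+9/50→7/20; 21/100+11/50→43/100; 11/50+7/20→57/100; 43/100+57/100→1. L = 257/100 ≈ 2.5700.
L − H = 2.5700 − 2.5326 = 0.037 bits.

0.037 bits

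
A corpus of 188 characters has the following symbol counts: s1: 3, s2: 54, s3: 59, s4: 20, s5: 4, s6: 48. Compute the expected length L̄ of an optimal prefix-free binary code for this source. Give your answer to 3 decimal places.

Probabilities are the counts divided by 188.
Repeatedly combine the two least-probable nodes; the expected code length is the sum of the merged weights.
merge 3/188 + 1/47 → 7/188
merge 7/188 + 5/47 → 27/188
merge 27/188 + 12/47 → 75/188
merge 27/94 + 59/188 → 113/188
merge 75/188 + 113/188 → 1
L = 7/188 + 27/188 + 75/188 + 113/188 + 1 = 205/94 ≈ 2.181 bits/symbol.

2.181 bits/symbol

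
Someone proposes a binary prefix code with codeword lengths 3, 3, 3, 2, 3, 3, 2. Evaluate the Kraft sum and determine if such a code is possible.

1.125; no

With common denominator 2^3 = 8: Σ 2^(−ℓᵢ) = 1/8 + 1/8 + 1/8 + 2/8 + 1/8 + 1/8 + 2/8 = 9/8 = 1.125.
Kraft's inequality requires Σ ≤ 1; here Σ = 1.125 > 1, so no such prefix code exists.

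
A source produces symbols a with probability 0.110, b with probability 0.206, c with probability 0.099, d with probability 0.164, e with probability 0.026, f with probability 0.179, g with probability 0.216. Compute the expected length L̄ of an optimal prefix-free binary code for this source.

Repeatedly combine the two least-probable nodes; the expected code length is the sum of the merged weights.
merge 13/500 + 99/1000 → 1/8
merge 11/100 + 1/8 → 47/200
merge 41/250 + 179/1000 → 343/1000
merge 103/500 + 27/125 → 211/500
merge 47/200 + 343/1000 → 289/500
merge 211/500 + 289/500 → 1
L = 1/8 + 47/200 + 343/1000 + 211/500 + 289/500 + 1 = 2703/1000 = 2.703 bits/symbol.

2.703 bits/symbol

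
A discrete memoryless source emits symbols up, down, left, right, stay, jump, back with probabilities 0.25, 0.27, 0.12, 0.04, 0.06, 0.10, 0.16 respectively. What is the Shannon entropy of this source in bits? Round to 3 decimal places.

2.562 bits

H = −Σ pᵢ log₂ pᵢ.
−0.25·log₂(0.25) = 0.5000
−0.27·log₂(0.27) = 0.5100
−0.12·log₂(0.12) = 0.3671
−0.04·log₂(0.04) = 0.1858
−0.06·log₂(0.06) = 0.2435
−0.10·log₂(0.10) = 0.3322
−0.16·log₂(0.16) = 0.4230
Sum ≈ 2.5616 → 2.562 bits.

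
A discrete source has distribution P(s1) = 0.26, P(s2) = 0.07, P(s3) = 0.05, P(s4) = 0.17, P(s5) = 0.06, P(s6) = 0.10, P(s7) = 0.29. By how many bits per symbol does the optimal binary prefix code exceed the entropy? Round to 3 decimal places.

Entropy H = −Σ p log₂ p ≈ 2.5182 bits.
Huffman merges: 1/20+3/50→11/100; 7/100+1/10→17/100; 11/100+17/100→7/25; 17/100+13/50→43/100; 7/25+29/100→57/100; 43/100+57/100→1. L = 64/25 ≈ 2.5600.
L − H = 2.5600 − 2.5182 = 0.042 bits.

0.042 bits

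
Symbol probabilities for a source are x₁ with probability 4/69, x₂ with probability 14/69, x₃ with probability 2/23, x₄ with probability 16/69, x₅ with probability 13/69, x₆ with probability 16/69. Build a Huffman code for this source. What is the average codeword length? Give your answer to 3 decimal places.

Repeatedly combine the two least-probable nodes; the expected code length is the sum of the merged weights.
merge 4/69 + 2/23 → 10/69
merge 10/69 + 13/69 → 1/3
merge 14/69 + 16/69 → 10/23
merge 16/69 + 1/3 → 13/23
merge 10/23 + 13/23 → 1
L = 10/69 + 1/3 + 10/23 + 13/23 + 1 = 57/23 ≈ 2.478 bits/symbol.

2.478 bits/symbol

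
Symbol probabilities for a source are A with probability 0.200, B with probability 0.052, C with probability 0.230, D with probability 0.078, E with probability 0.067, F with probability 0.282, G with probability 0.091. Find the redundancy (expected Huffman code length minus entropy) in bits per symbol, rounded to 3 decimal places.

Entropy H = −Σ p log₂ p ≈ 2.5519 bits.
Huffman merges: 13/250+67/1000→119/1000; 39/500+91/1000→169/1000; 119/1000+169/1000→36/125; 1/5+23/100→43/100; 141/500+36/125→57/100; 43/100+57/100→1. L = 322/125 ≈ 2.5760.
L − H = 2.5760 − 2.5519 = 0.024 bits.

0.024 bits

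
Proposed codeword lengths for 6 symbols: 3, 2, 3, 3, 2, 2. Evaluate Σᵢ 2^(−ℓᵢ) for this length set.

With common denominator 2^3 = 8: Σ 2^(−ℓᵢ) = 1/8 + 2/8 + 1/8 + 1/8 + 2/8 + 2/8 = 9/8 = 1.125.

1.125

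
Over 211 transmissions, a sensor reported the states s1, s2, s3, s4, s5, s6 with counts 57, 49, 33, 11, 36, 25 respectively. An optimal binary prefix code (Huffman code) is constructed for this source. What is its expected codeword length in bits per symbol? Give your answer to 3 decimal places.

2.498 bits/symbol

Probabilities are the counts divided by 211.
Repeatedly combine the two least-probable nodes; the expected code length is the sum of the merged weights.
merge 11/211 + 25/211 → 36/211
merge 33/211 + 36/211 → 69/211
merge 36/211 + 49/211 → 85/211
merge 57/211 + 69/211 → 126/211
merge 85/211 + 126/211 → 1
L = 36/211 + 69/211 + 85/211 + 126/211 + 1 = 527/211 ≈ 2.498 bits/symbol.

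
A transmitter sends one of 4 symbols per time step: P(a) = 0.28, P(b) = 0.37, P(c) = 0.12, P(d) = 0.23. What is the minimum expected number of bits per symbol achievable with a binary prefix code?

Repeatedly combine the two least-probable nodes; the expected code length is the sum of the merged weights.
merge 3/25 + 23/100 → 7/20
merge 7/25 + 7/20 → 63/100
merge 37/100 + 63/100 → 1
L = 7/20 + 63/100 + 1 = 99/50 = 1.98 bits/symbol.

1.98 bits/symbol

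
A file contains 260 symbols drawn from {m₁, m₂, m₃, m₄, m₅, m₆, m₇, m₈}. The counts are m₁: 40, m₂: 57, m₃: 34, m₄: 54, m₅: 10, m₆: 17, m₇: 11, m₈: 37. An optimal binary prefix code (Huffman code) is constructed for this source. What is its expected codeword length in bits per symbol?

Probabilities are the counts divided by 260.
Repeatedly combine the two least-probable nodes; the expected code length is the sum of the merged weights.
merge 1/26 + 11/260 → 21/260
merge 17/260 + 21/260 → 19/130
merge 17/130 + 37/260 → 71/260
merge 19/130 + 2/13 → 3/10
merge 27/130 + 57/260 → 111/260
merge 71/260 + 3/10 → 149/260
merge 111/260 + 149/260 → 1
L = 21/260 + 19/130 + 71/260 + 3/10 + 111/260 + 149/260 + 1 = 14/5 = 2.8 bits/symbol.

2.8 bits/symbol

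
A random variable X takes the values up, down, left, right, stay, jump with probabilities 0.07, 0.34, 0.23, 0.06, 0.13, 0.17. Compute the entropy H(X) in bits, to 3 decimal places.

H = −Σ pᵢ log₂ pᵢ.
−0.07·log₂(0.07) = 0.2686
−0.34·log₂(0.34) = 0.5292
−0.23·log₂(0.23) = 0.4877
−0.06·log₂(0.06) = 0.2435
−0.13·log₂(0.13) = 0.3826
−0.17·log₂(0.17) = 0.4346
Sum ≈ 2.3462 → 2.346 bits.

2.346 bits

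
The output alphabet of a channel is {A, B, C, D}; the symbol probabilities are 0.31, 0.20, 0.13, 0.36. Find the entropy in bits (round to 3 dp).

H = −Σ pᵢ log₂ pᵢ.
−0.31·log₂(0.31) = 0.5238
−0.20·log₂(0.20) = 0.4644
−0.13·log₂(0.13) = 0.3826
−0.36·log₂(0.36) = 0.5306
Sum ≈ 1.9014 → 1.901 bits.

1.901 bits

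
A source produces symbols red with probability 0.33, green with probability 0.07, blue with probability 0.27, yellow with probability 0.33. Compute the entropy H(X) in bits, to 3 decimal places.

H = −Σ pᵢ log₂ pᵢ.
−0.33·log₂(0.33) = 0.5278
−0.07·log₂(0.07) = 0.2686
−0.27·log₂(0.27) = 0.5100
−0.33·log₂(0.33) = 0.5278
Sum ≈ 1.8342 → 1.834 bits.

1.834 bits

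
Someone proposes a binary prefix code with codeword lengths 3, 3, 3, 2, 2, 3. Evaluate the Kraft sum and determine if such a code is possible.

With common denominator 2^3 = 8: Σ 2^(−ℓᵢ) = 1/8 + 1/8 + 1/8 + 2/8 + 2/8 + 1/8 = 8/8 = 1.
Kraft's inequality requires Σ ≤ 1; here Σ = 1 ≤ 1, so such a prefix code exists.

1; yes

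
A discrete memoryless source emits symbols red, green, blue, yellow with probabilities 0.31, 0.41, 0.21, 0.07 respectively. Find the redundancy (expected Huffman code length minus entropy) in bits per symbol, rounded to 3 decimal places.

Entropy H = −Σ p log₂ p ≈ 1.7926 bits.
Huffman merges: 7/100+21/100→7/25; 7/25+31/100→59/100; 41/100+59/100→1. L = 187/100 ≈ 1.8700.
L − H = 1.8700 − 1.7926 = 0.077 bits.

0.077 bits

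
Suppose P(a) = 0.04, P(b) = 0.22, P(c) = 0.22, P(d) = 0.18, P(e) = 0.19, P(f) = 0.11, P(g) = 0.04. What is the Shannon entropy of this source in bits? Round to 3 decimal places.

H = −Σ pᵢ log₂ pᵢ.
−0.04·log₂(0.04) = 0.1858
−0.22·log₂(0.22) = 0.4806
−0.22·log₂(0.22) = 0.4806
−0.18·log₂(0.18) = 0.4453
−0.19·log₂(0.19) = 0.4552
−0.11·log₂(0.11) = 0.3503
−0.04·log₂(0.04) = 0.1858
Sum ≈ 2.5835 → 2.583 bits.

2.583 bits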